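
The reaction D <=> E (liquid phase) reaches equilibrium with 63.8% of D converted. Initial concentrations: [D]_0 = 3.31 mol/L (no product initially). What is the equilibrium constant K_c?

Let X = conversion of D.
Concentrations: [D] = 3.31 − 3.31X; [E] = 3.31X.
At X = 0.638: [D] = 1.2, [E] = 2.11.
K_c = [E] / ([D]) = 1.76.

K_c = 1.76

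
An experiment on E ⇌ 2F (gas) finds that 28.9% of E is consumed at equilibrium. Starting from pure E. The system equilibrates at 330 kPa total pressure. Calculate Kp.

Take 1 mol E as basis and let X be its fractional conversion, so ξ = X.
Mole table: n_E = 1 − X; n_F = 2X.
n_T = Σnᵢ = 1 + X.
At X = 0.289: n_E = 0.711, n_F = 0.578, n_T = 1.29.
p_i = (n_i/n_T)·P. Kp = p_F^2 / (p_E) = 120 kPa.

Kp = 120 kPa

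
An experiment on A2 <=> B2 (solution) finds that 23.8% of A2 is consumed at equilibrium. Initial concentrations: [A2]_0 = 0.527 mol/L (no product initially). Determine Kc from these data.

Kc = 0.312

Let X = conversion of A2.
Concentrations: [A2] = 0.527 − 0.527X; [B2] = 0.527X.
At X = 0.238: [A2] = 0.402, [B2] = 0.125.
Kc = [B2] / ([A2]) = 0.312.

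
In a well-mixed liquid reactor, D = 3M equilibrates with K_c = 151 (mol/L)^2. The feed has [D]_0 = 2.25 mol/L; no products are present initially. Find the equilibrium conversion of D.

Let X = conversion of D; extent ξ = 2.25·X mol/L.
Concentrations: [D] = 2.25 − 2.25X; [M] = 6.75X.
K_c = [M]^3 / ([D]).
Equating to 151 (mol/L)^2: the physical root is X = 0.695.

X = 0.695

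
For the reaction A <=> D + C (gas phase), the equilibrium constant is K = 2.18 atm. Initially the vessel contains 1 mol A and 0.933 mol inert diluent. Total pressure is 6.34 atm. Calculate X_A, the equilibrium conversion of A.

Take 1 mol A as basis and let X be its fractional conversion, so ξ = X.
Species balance: n_A = 1 − X; n_D = X; n_C = X; n_I = 0.933 (inert).
Total moles n_T = 1.93 + X.
Mole fractions y_i = n_i/n_T; K = p_D p_C / (p_A) with p_i = y_i·P.
Equating to 2.18 atm and solving on 0 < X < 1: X = 0.594.

X = 0.594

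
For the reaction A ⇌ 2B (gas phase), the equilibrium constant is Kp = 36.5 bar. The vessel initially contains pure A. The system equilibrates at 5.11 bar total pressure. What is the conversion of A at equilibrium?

X = 0.801

Take 1 mol A as basis and let X be its fractional conversion, so ξ = X.
Moles: n_A = 1 − X; n_B = 2X.
n_T = Σnᵢ = 1 + X.
Mole fractions y_i = n_i/n_T; Kp = p_B^2 / (p_A) with p_i = y_i·P.
This yields a degree-2 equation in X; solving on (0,1), X = 0.801.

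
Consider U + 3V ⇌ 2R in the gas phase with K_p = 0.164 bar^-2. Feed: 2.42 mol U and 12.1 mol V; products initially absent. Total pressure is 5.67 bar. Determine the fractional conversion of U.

X = 0.691

Take 2.42 mol U as basis and let X be its fractional conversion, so ξ = 2.42X.
Species balance: n_U = 2.42 − 2.42X; n_V = 12.1 − 7.26X; n_R = 4.84X.
n_T = Σnᵢ = 14.5 − 4.84X.
Mole fractions y_i = n_i/n_T; K_p = p_R^2 / (p_U p_V^3) with p_i = y_i·P.
Equating to 0.164 bar^-2 and solving on 0 < X < 1: X = 0.691.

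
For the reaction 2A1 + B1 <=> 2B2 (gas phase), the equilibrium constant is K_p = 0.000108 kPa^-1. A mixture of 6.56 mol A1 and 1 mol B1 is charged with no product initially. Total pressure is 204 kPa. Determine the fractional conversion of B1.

Take 1 mol B1 as basis and let X be its fractional conversion, so ξ = X.
Species balance: n_A1 = 6.56 − 2X; n_B1 = 1 − X; n_B2 = 2X.
Summing: n_T = 7.56 − X.
Mole fractions y_i = n_i/n_T; K_p = p_B2^2 / (p_A1^2 p_B1) with p_i = y_i·P.
Setting this equal to 0.000108 kPa^-1 and taking the physical root (0 < X < 1) gives X = 0.156.

X = 0.156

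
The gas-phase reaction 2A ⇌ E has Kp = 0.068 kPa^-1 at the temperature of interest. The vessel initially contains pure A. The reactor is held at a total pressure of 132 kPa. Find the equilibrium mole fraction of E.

y_E = 0.717

Let X = conversion of A (basis 1 mol A); extent of reaction ξ = 0.5X.
Moles: n_A = 1 − X; n_E = 0.5X.
Summing: n_T = 1 − 0.5X.
Mole fractions y_i = n_i/n_T; Kp = p_E / (p_A^2) with p_i = y_i·P.
Equating to 0.068 kPa^-1 and solving on 0 < X < 1: X = 0.835.
Then n_E = 0.418, n_T = 0.582, so y_E = 0.717.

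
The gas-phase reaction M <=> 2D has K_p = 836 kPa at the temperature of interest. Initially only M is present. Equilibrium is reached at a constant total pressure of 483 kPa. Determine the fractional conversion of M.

X = 0.550

Let X = conversion of M (basis 1 mol M); extent of reaction ξ = X.
Mole table: n_M = 1 − X; n_D = 2X.
Total moles n_T = 1 + X.
With p_i = (n_i/n_T)P, K_p = p_D^2 / (p_M).
This yields a degree-2 equation in X; solving on (0,1), X = 0.550.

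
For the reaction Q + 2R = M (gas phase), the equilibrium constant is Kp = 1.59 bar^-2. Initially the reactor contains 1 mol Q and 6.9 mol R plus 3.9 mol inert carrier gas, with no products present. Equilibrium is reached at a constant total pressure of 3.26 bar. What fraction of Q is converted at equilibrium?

X = 0.819

Basis: 1 mol Q initially; let X = conversion of Q. Extent ξ = X.
At extent ξ: n_Q = 1 − X; n_R = 6.9 − 2X; n_M = X; n_I = 3.9 (inert).
Summing: n_T = 11.8 − 2X.
Mole fractions y_i = n_i/n_T; Kp = p_M / (p_Q p_R^2) with p_i = y_i·P.
Setting this equal to 1.59 bar^-2 and taking the physical root (0 < X < 1) gives X = 0.819.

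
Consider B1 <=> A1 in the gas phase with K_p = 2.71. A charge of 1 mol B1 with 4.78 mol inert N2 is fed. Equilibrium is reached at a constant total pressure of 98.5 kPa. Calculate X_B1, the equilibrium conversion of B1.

Let X = conversion of B1 (basis 1 mol B1); extent of reaction ξ = X.
Mole table: n_B1 = 1 − X; n_A1 = X; n_I = 4.78 (inert).
n_T stays at 5.78 (no change in mole number).
With p_i = (n_i/n_T)P, K_p = p_A1 / (p_B1).
This yields a degree-1 equation in X; solving on (0,1), X = 0.730.

X = 0.730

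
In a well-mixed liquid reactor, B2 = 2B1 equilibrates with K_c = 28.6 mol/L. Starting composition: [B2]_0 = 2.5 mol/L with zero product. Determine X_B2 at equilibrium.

X = 0.785

Let X = conversion of B2; extent ξ = 2.5·X mol/L.
Concentrations: [B2] = 2.5 − 2.5X; [B1] = 5X.
K_c = [B1]^2 / ([B2]).
Solving K_c = 28.6 for X ∈ (0,1): X = 0.785.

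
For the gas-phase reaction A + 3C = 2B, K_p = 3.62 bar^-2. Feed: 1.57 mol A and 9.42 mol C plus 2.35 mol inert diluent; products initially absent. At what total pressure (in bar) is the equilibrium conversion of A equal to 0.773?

Let X = conversion of A (basis 1.57 mol A); extent of reaction ξ = 1.57X.
Moles: n_A = 1.57 − 1.57X; n_C = 9.42 − 4.71X; n_B = 3.14X; n_I = 2.35 (inert).
n_T = Σnᵢ = 13.3 − 3.14X.
K_p = p_B^2 / (p_A p_C^3) with p_i = (n_i/n_T)·P.
At X = 0.773: the mole-fraction product g(X) = Π y_i^ν_i = 10.2. Since K_p = g(X)·P^{-2}, P = (g/K_p)^(1/2) = (10.2/3.62)^(1/2) = 1.68 bar.

P = 1.68 bar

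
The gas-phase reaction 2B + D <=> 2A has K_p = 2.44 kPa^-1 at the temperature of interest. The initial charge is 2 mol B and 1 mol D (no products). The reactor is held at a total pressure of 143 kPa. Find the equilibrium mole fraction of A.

y_A = 0.774

Basis: 2 mol B initially; let X = conversion of B. Extent ξ = X.
At extent ξ: n_B = 2 − 2X; n_D = 1 − X; n_A = 2X.
Summing: n_T = 3 − X.
With p_i = (n_i/n_T)P, K_p = p_A^2 / (p_B^2 p_D).
Substituting and setting equal to 2.44 kPa^-1 gives a polynomial in X; the root in (0,1) is X = 0.837.
Then n_A = 1.67, n_T = 2.16, so y_A = 0.774.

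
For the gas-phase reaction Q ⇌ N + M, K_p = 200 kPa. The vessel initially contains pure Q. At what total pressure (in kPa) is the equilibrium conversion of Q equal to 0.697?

P = 212 kPa

Take 1 mol Q as basis and let X be its fractional conversion, so ξ = X.
At extent ξ: n_Q = 1 − X; n_N = X; n_M = X.
n_T = Σnᵢ = 1 + X.
K_p = p_N p_M / (p_Q) with p_i = (n_i/n_T)·P.
At X = 0.697: the mole-fraction product g(X) = Π y_i^ν_i = 0.9448. Since K_p = g(X)·P^{1}, P = (K_p/g)^(1/1) = (200/0.9448)^(1/1) = 212 kPa.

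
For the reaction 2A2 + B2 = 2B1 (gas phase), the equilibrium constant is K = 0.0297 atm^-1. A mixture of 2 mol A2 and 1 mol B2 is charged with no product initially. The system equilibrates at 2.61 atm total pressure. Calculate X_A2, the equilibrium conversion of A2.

X = 0.133

Take 2 mol A2 as basis and let X be its fractional conversion, so ξ = X.
Species balance: n_A2 = 2 − 2X; n_B2 = 1 − X; n_B1 = 2X.
Total moles n_T = 3 − X.
With p_i = (n_i/n_T)P, K = p_B1^2 / (p_A2^2 p_B2).
This yields a degree-3 equation in X; solving on (0,1), X = 0.133.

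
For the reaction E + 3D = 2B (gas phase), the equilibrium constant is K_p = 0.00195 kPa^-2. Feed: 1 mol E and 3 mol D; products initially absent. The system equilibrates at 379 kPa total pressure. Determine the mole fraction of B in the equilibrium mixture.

y_B = 0.653

Take 1 mol E as basis and let X be its fractional conversion, so ξ = X.
Species balance: n_E = 1 − X; n_D = 3 − 3X; n_B = 2X.
Summing: n_T = 4 − 2X.
Mole fractions y_i = n_i/n_T; K_p = p_B^2 / (p_E p_D^3) with p_i = y_i·P.
Substituting and setting equal to 0.00195 kPa^-2 gives a polynomial in X; the root in (0,1) is X = 0.790.
Then n_B = 1.58, n_T = 2.42, so y_B = 0.653.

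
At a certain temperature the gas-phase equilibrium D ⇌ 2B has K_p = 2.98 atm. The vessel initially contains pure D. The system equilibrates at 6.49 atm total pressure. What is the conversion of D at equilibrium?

Basis: 1 mol D initially; let X = conversion of D. Extent ξ = X.
Mole table: n_D = 1 − X; n_B = 2X.
n_T = Σnᵢ = 1 + X.
y_i = n_i/n_T, p_i = y_i·P. K_p = p_B^2 / (p_D).
Equating to 2.98 atm and solving on 0 < X < 1: X = 0.321.

X = 0.321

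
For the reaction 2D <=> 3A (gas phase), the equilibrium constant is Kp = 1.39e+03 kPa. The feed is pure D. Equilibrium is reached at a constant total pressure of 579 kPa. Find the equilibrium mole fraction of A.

Basis: 1 mol D initially; let X = conversion of D. Extent ξ = 0.5X.
Moles: n_D = 1 − X; n_A = 1.5X.
Total moles n_T = 1 + 0.5X.
y_i = n_i/n_T, p_i = y_i·P. Kp = p_A^3 / (p_D^2).
Substituting and setting equal to 1.39e+03 kPa gives a polynomial in X; the root in (0,1) is X = 0.560.
Then n_A = 0.841, n_T = 1.28, so y_A = 0.657.

y_A = 0.657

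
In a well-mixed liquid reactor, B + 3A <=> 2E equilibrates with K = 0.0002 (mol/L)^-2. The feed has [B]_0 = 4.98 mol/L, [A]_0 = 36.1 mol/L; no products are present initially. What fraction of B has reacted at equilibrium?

Let X = conversion of B; extent ξ = 4.98·X mol/L.
Concentrations: [B] = 4.98 − 4.98X; [A] = 36.1 − 14.9X; [E] = 9.96X.
K = [E]^2 / ([B] [A]^3).
Solving K = 0.0002 for X ∈ (0,1): X = 0.404.

X = 0.404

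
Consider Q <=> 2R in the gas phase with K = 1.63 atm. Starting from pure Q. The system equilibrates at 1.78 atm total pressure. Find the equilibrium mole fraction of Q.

Let X = conversion of Q (basis 1 mol Q); extent of reaction ξ = X.
Species balance: n_Q = 1 − X; n_R = 2X.
n_T = Σnᵢ = 1 + X.
y_i = n_i/n_T, p_i = y_i·P. K = p_R^2 / (p_Q).
Equating to 1.63 atm and solving on 0 < X < 1: X = 0.432.
Then n_Q = 0.568, n_T = 1.43, so y_Q = 0.397.

y_Q = 0.397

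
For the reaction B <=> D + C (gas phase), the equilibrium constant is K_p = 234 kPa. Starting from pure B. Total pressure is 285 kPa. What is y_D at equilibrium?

y_D = 0.402

Basis: 1 mol B initially; let X = conversion of B. Extent ξ = X.
At extent ξ: n_B = 1 − X; n_D = X; n_C = X.
Total moles n_T = 1 + X.
With p_i = (n_i/n_T)P, K_p = p_D p_C / (p_B).
Substituting and setting equal to 234 kPa gives a polynomial in X; the root in (0,1) is X = 0.671.
Then n_D = 0.671, n_T = 1.67, so y_D = 0.402.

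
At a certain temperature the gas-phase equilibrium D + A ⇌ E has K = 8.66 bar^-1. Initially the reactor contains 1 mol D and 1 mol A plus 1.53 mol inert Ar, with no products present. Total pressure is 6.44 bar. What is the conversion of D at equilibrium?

Let X = conversion of D (basis 1 mol D); extent of reaction ξ = X.
Moles: n_D = 1 − X; n_A = 1 − X; n_E = X; n_I = 1.53 (inert).
n_T = Σnᵢ = 3.53 − X.
Mole fractions y_i = n_i/n_T; K = p_E / (p_D p_A) with p_i = y_i·P.
This yields a degree-2 equation in X; solving on (0,1), X = 0.802.

X = 0.802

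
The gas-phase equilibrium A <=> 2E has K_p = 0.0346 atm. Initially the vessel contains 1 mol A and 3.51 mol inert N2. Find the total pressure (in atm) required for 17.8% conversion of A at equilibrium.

P = 1.05 atm

Basis: 1 mol A initially; let X = conversion of A. Extent ξ = X.
At extent ξ: n_A = 1 − X; n_E = 2X; n_I = 3.51 (inert).
Summing: n_T = 4.51 + X.
K_p = p_E^2 / (p_A) with p_i = (n_i/n_T)·P.
At X = 0.178: the mole-fraction product g(X) = Π y_i^ν_i = 0.03289. Since K_p = g(X)·P^{1}, P = (K_p/g)^(1/1) = (0.0346/0.03289)^(1/1) = 1.05 atm.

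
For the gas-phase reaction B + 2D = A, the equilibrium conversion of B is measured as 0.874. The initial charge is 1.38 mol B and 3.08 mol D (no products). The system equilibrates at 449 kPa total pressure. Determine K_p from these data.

Take 1.38 mol B as basis and let X be its fractional conversion, so ξ = 1.38X.
Mole table: n_B = 1.38 − 1.38X; n_D = 3.08 − 2.76X; n_A = 1.38X.
Summing: n_T = 4.46 − 2.76X.
At X = 0.874: n_B = 0.174, n_D = 0.668, n_A = 1.21, n_T = 2.05.
p_i = (n_i/n_T)·P. K_p = p_A / (p_B p_D^2) = 0.000324 kPa^-2.

K_p = 0.000324 kPa^-2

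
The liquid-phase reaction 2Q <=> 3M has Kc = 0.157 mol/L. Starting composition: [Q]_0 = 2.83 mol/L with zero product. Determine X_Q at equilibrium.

X = 0.216

Let X = conversion of Q; extent ξ = 2.83X/2 mol/L.
Concentrations: [Q] = 2.83 − 2.83X; [M] = 4.25X.
Kc = [M]^3 / ([Q]^2).
Solving Kc = 0.157 for X ∈ (0,1): X = 0.216.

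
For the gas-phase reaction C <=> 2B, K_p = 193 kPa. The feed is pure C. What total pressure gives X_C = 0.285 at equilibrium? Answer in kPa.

Take 1 mol C as basis and let X be its fractional conversion, so ξ = X.
Mole table: n_C = 1 − X; n_B = 2X.
n_T = Σnᵢ = 1 + X.
K_p = p_B^2 / (p_C) with p_i = (n_i/n_T)·P.
At X = 0.285: the mole-fraction product g(X) = Π y_i^ν_i = 0.3536. Since K_p = g(X)·P^{1}, P = (K_p/g)^(1/1) = (193/0.3536)^(1/1) = 546 kPa.

P = 546 kPa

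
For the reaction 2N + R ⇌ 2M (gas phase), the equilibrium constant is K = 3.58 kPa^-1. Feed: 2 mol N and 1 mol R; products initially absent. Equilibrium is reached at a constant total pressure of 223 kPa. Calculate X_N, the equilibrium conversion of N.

X = 0.873

Let X = conversion of N (basis 2 mol N); extent of reaction ξ = X.
Mole table: n_N = 2 − 2X; n_R = 1 − X; n_M = 2X.
Summing: n_T = 3 − X.
With p_i = (n_i/n_T)P, K = p_M^2 / (p_N^2 p_R).
Setting this equal to 3.58 kPa^-1 and taking the physical root (0 < X < 1) gives X = 0.873.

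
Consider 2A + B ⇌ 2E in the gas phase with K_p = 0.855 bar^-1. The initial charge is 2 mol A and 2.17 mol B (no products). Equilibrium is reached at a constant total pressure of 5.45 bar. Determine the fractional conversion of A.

Basis: 2 mol A initially; let X = conversion of A. Extent ξ = X.
Species balance: n_A = 2 − 2X; n_B = 2.17 − X; n_E = 2X.
Summing: n_T = 4.17 − X.
With p_i = (n_i/n_T)P, K_p = p_E^2 / (p_A^2 p_B).
Substituting and setting equal to 0.855 bar^-1 gives a polynomial in X; the root in (0,1) is X = 0.589.

X = 0.589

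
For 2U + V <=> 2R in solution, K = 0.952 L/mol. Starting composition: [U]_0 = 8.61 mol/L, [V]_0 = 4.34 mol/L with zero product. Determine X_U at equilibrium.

Let X = conversion of U; extent ξ = 8.61X/2 mol/L.
Concentrations: [U] = 8.61 − 8.61X; [V] = 4.34 − 4.3X; [R] = 8.61X.
K = [R]^2 / ([U]^2 [V]).
This equals 0.952 at X = 0.572 (the root in 0 < X < 1).

X = 0.572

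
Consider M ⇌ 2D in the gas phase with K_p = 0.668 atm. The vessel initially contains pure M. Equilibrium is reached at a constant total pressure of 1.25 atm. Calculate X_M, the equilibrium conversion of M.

Take 1 mol M as basis and let X be its fractional conversion, so ξ = X.
At extent ξ: n_M = 1 − X; n_D = 2X.
n_T = Σnᵢ = 1 + X.
Mole fractions y_i = n_i/n_T; K_p = p_D^2 / (p_M) with p_i = y_i·P.
This yields a degree-2 equation in X; solving on (0,1), X = 0.343.

X = 0.343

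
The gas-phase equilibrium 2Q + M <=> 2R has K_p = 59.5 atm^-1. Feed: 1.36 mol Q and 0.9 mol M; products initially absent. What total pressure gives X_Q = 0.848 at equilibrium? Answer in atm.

P = 2.72 atm

Take 1.36 mol Q as basis and let X be its fractional conversion, so ξ = 0.68X.
Moles: n_Q = 1.36 − 1.36X; n_M = 0.9 − 0.68X; n_R = 1.36X.
n_T = Σnᵢ = 2.26 − 0.68X.
K_p = p_R^2 / (p_Q^2 p_M) with p_i = (n_i/n_T)·P.
At X = 0.848: the mole-fraction product g(X) = Π y_i^ν_i = 162. Since K_p = g(X)·P^{-1}, P = (g/K_p)^(1/1) = (162/59.5)^(1/1) = 2.72 atm.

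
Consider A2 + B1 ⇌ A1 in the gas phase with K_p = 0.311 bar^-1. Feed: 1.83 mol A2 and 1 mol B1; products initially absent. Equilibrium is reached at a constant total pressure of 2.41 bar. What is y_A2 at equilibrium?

Take 1 mol B1 as basis and let X be its fractional conversion, so ξ = X.
Moles: n_A2 = 1.83 − X; n_B1 = 1 − X; n_A1 = X.
Total moles n_T = 2.83 − X.
Mole fractions y_i = n_i/n_T; K_p = p_A1 / (p_A2 p_B1) with p_i = y_i·P.
Equating to 0.311 bar^-1 and solving on 0 < X < 1: X = 0.311.
Then n_A2 = 1.52, n_T = 2.52, so y_A2 = 0.603.

y_A2 = 0.603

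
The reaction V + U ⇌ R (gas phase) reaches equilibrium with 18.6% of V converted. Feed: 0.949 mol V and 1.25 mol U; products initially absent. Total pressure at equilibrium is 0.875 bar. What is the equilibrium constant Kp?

Kp = 0.492 bar^-1

Basis: 0.949 mol V initially; let X = conversion of V. Extent ξ = 0.949X.
Mole table: n_V = 0.949 − 0.949X; n_U = 1.25 − 0.949X; n_R = 0.949X.
Total moles n_T = 2.2 − 0.949X.
At X = 0.186: n_V = 0.772, n_U = 1.07, n_R = 0.177, n_T = 2.02.
p_i = (n_i/n_T)·P. Kp = p_R / (p_V p_U) = 0.492 bar^-1.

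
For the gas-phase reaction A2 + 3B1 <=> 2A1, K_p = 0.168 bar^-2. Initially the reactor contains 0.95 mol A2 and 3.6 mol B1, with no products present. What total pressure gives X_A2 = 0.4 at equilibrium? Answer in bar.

P = 2.41 bar

Take 0.95 mol A2 as basis and let X be its fractional conversion, so ξ = 0.95X.
Moles: n_A2 = 0.95 − 0.95X; n_B1 = 3.6 − 2.85X; n_A1 = 1.9X.
Summing: n_T = 4.55 − 1.9X.
K_p = p_A1^2 / (p_A2 p_B1^3) with p_i = (n_i/n_T)·P.
At X = 0.4: the mole-fraction product g(X) = Π y_i^ν_i = 0.9777. Since K_p = g(X)·P^{-2}, P = (g/K_p)^(1/2) = (0.9777/0.168)^(1/2) = 2.41 bar.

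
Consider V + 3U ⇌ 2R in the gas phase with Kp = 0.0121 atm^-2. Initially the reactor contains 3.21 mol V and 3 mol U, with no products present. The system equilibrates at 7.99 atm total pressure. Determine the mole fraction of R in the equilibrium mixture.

y_R = 0.131

Basis: 3 mol U initially; let X = conversion of U. Extent ξ = X.
Mole table: n_V = 3.21 − X; n_U = 3 − 3X; n_R = 2X.
n_T = Σnᵢ = 6.21 − 2X.
With p_i = (n_i/n_T)P, Kp = p_R^2 / (p_V p_U^3).
Equating to 0.0121 atm^-2 and solving on 0 < X < 1: X = 0.360.
Then n_R = 0.719, n_T = 5.49, so y_R = 0.131.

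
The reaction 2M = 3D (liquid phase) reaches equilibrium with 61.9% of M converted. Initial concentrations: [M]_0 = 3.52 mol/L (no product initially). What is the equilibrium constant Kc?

Let X = conversion of M.
Concentrations: [M] = 3.52 − 3.52X; [D] = 5.28X.
At X = 0.619: [M] = 1.34, [D] = 3.27.
Kc = [D]^3 / ([M]^2) = 19.4 mol/L.

Kc = 19.4 mol/L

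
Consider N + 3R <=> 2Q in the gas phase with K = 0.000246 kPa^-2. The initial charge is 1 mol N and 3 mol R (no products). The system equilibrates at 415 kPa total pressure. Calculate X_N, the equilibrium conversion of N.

X = 0.675

Let X = conversion of N (basis 1 mol N); extent of reaction ξ = X.
Species balance: n_N = 1 − X; n_R = 3 − 3X; n_Q = 2X.
n_T = Σnᵢ = 4 − 2X.
Mole fractions y_i = n_i/n_T; K = p_Q^2 / (p_N p_R^3) with p_i = y_i·P.
This yields a degree-4 equation in X; solving on (0,1), X = 0.675.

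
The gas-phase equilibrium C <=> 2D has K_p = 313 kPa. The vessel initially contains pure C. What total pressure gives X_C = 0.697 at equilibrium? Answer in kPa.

P = 82.8 kPa

Basis: 1 mol C initially; let X = conversion of C. Extent ξ = X.
Mole table: n_C = 1 − X; n_D = 2X.
Summing: n_T = 1 + X.
K_p = p_D^2 / (p_C) with p_i = (n_i/n_T)·P.
At X = 0.697: the mole-fraction product g(X) = Π y_i^ν_i = 3.779. Since K_p = g(X)·P^{1}, P = (K_p/g)^(1/1) = (313/3.779)^(1/1) = 82.8 kPa.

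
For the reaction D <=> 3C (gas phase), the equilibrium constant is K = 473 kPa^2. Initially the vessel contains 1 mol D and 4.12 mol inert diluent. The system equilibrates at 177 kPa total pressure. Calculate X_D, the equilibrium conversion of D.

Let X = conversion of D (basis 1 mol D); extent of reaction ξ = X.
Species balance: n_D = 1 − X; n_C = 3X; n_I = 4.12 (inert).
Summing: n_T = 5.12 + 2X.
y_i = n_i/n_T, p_i = y_i·P. K = p_C^3 / (p_D).
Equating to 473 kPa^2 and solving on 0 < X < 1: X = 0.237.

X = 0.237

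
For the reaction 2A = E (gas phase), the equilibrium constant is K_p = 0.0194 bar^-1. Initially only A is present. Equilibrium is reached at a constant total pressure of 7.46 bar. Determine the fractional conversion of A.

Basis: 1 mol A initially; let X = conversion of A. Extent ξ = 0.5X.
Species balance: n_A = 1 − X; n_E = 0.5X.
n_T = Σnᵢ = 1 − 0.5X.
y_i = n_i/n_T, p_i = y_i·P. K_p = p_E / (p_A^2).
Equating to 0.0194 bar^-1 and solving on 0 < X < 1: X = 0.204.

X = 0.204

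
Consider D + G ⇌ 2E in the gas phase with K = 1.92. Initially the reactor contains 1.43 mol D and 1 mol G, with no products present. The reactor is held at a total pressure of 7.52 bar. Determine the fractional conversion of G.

X = 0.484

Let X = conversion of G (basis 1 mol G); extent of reaction ξ = X.
Mole table: n_D = 1.43 − X; n_G = 1 − X; n_E = 2X.
Total moles n_T = 2.43 (Δν = 0, constant).
Mole fractions y_i = n_i/n_T; K = p_E^2 / (p_D p_G) with p_i = y_i·P.
This yields a degree-2 equation in X; solving on (0,1), X = 0.484.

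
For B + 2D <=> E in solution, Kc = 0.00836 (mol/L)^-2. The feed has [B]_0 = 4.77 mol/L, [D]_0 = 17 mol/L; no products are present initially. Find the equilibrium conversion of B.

Let X = conversion of B; extent ξ = 4.77·X mol/L.
Concentrations: [B] = 4.77 − 4.77X; [D] = 17 − 9.54X; [E] = 4.77X.
Kc = [E] / ([B] [D]^2).
Solving Kc = 0.00836 for X ∈ (0,1): X = 0.540.

X = 0.540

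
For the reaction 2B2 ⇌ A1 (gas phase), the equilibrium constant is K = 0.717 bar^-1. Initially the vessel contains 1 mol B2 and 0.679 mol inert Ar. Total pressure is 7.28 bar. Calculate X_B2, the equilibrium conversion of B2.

X = 0.701

Let X = conversion of B2 (basis 1 mol B2); extent of reaction ξ = 0.5X.
Mole table: n_B2 = 1 − X; n_A1 = 0.5X; n_I = 0.679 (inert).
Summing: n_T = 1.68 − 0.5X.
Mole fractions y_i = n_i/n_T; K = p_A1 / (p_B2^2) with p_i = y_i·P.
This yields a degree-2 equation in X; solving on (0,1), X = 0.701.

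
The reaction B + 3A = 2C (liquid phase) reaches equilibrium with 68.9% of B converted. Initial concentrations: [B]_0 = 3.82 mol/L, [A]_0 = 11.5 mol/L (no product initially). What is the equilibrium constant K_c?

K_c = 0.498 (mol/L)^-2

Let X = conversion of B.
Concentrations: [B] = 3.82 − 3.82X; [A] = 11.5 − 11.5X; [C] = 7.64X.
At X = 0.689: [B] = 1.19, [A] = 3.6, [C] = 5.26.
K_c = [C]^2 / ([B] [A]^3) = 0.498 (mol/L)^-2.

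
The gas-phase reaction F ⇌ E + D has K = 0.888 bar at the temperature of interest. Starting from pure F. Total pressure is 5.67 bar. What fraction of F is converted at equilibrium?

Basis: 1 mol F initially; let X = conversion of F. Extent ξ = X.
Moles: n_F = 1 − X; n_E = X; n_D = X.
Summing: n_T = 1 + X.
Mole fractions y_i = n_i/n_T; K = p_E p_D / (p_F) with p_i = y_i·P.
This yields a degree-2 equation in X; solving on (0,1), X = 0.368.

X = 0.368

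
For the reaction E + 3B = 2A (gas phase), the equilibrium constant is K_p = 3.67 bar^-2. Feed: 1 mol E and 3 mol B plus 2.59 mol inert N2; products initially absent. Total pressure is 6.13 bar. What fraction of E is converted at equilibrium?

X = 0.662

Take 1 mol E as basis and let X be its fractional conversion, so ξ = X.
Moles: n_E = 1 − X; n_B = 3 − 3X; n_A = 2X; n_I = 2.59 (inert).
n_T = Σnᵢ = 6.59 − 2X.
Mole fractions y_i = n_i/n_T; K_p = p_A^2 / (p_E p_B^3) with p_i = y_i·P.
Equating to 3.67 bar^-2 and solving on 0 < X < 1: X = 0.662.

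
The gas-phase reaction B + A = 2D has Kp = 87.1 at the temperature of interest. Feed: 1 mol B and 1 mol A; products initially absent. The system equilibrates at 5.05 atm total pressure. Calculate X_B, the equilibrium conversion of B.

X = 0.824

Basis: 1 mol B initially; let X = conversion of B. Extent ξ = X.
Mole table: n_B = 1 − X; n_A = 1 − X; n_D = 2X.
Total moles n_T = 2 (Δν = 0, constant).
With p_i = (n_i/n_T)P, Kp = p_D^2 / (p_B p_A).
Setting this equal to 87.1 and taking the physical root (0 < X < 1) gives X = 0.824.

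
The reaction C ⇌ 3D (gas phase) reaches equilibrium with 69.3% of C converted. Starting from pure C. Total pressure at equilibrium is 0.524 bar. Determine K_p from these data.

K_p = 1.41 bar^2

Basis: 1 mol C initially; let X = conversion of C. Extent ξ = X.
At extent ξ: n_C = 1 − X; n_D = 3X.
Summing: n_T = 1 + 2X.
At X = 0.693: n_C = 0.307, n_D = 2.08, n_T = 2.39.
p_i = (n_i/n_T)·P. K_p = p_D^3 / (p_C) = 1.41 bar^2.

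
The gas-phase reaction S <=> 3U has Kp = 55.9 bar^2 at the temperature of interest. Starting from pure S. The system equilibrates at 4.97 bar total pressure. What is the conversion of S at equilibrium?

X = 0.550

Basis: 1 mol S initially; let X = conversion of S. Extent ξ = X.
Moles: n_S = 1 − X; n_U = 3X.
Total moles n_T = 1 + 2X.
With p_i = (n_i/n_T)P, Kp = p_U^3 / (p_S).
Equating to 55.9 bar^2 and solving on 0 < X < 1: X = 0.550.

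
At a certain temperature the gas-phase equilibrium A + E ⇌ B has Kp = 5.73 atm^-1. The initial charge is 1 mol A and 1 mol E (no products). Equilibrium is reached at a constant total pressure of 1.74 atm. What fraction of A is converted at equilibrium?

Basis: 1 mol A initially; let X = conversion of A. Extent ξ = X.
Mole table: n_A = 1 − X; n_E = 1 − X; n_B = X.
n_T = Σnᵢ = 2 − X.
With p_i = (n_i/n_T)P, Kp = p_B / (p_A p_E).
Substituting and setting equal to 5.73 atm^-1 gives a polynomial in X; the root in (0,1) is X = 0.698.

X = 0.698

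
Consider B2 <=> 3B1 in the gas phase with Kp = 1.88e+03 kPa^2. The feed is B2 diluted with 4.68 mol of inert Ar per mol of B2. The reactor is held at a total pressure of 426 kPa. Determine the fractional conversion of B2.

X = 0.224

Basis: 1 mol B2 initially; let X = conversion of B2. Extent ξ = X.
Species balance: n_B2 = 1 − X; n_B1 = 3X; n_I = 4.68 (inert).
Total moles n_T = 5.68 + 2X.
Mole fractions y_i = n_i/n_T; Kp = p_B1^3 / (p_B2) with p_i = y_i·P.
This yields a degree-3 equation in X; solving on (0,1), X = 0.224.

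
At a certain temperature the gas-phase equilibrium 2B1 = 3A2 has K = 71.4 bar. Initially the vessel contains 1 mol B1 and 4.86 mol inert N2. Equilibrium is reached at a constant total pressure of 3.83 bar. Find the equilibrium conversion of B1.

X = 0.864

Let X = conversion of B1 (basis 1 mol B1); extent of reaction ξ = 0.5X.
Species balance: n_B1 = 1 − X; n_A2 = 1.5X; n_I = 4.86 (inert).
Summing: n_T = 5.86 + 0.5X.
With p_i = (n_i/n_T)P, K = p_A2^3 / (p_B1^2).
This yields a degree-3 equation in X; solving on (0,1), X = 0.864.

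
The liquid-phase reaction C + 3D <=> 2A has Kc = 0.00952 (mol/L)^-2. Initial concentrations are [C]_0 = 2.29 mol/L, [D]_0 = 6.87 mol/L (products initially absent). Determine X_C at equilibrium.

X = 0.291

Let X = conversion of C; extent ξ = 2.29·X mol/L.
Concentrations: [C] = 2.29 − 2.29X; [D] = 6.87 − 6.87X; [A] = 4.58X.
Kc = [A]^2 / ([C] [D]^3).
This equals 0.00952 at X = 0.291 (the root in 0 < X < 1).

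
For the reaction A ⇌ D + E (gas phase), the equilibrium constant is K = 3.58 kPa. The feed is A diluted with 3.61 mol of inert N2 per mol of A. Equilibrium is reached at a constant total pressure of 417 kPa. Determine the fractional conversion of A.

X = 0.183

Basis: 1 mol A initially; let X = conversion of A. Extent ξ = X.
At extent ξ: n_A = 1 − X; n_D = X; n_E = X; n_I = 3.61 (inert).
n_T = Σnᵢ = 4.61 + X.
y_i = n_i/n_T, p_i = y_i·P. K = p_D p_E / (p_A).
Setting this equal to 3.58 kPa and taking the physical root (0 < X < 1) gives X = 0.183.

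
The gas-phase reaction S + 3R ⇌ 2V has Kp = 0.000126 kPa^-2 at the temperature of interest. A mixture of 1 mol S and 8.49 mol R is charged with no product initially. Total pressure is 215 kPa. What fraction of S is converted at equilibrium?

X = 0.854

Take 1 mol S as basis and let X be its fractional conversion, so ξ = X.
Species balance: n_S = 1 − X; n_R = 8.49 − 3X; n_V = 2X.
n_T = Σnᵢ = 9.49 − 2X.
Mole fractions y_i = n_i/n_T; Kp = p_V^2 / (p_S p_R^3) with p_i = y_i·P.
Equating to 0.000126 kPa^-2 and solving on 0 < X < 1: X = 0.854.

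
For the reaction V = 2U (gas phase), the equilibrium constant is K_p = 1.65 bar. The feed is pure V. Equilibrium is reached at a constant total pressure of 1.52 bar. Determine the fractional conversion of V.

X = 0.462

Take 1 mol V as basis and let X be its fractional conversion, so ξ = X.
Mole table: n_V = 1 − X; n_U = 2X.
Total moles n_T = 1 + X.
y_i = n_i/n_T, p_i = y_i·P. K_p = p_U^2 / (p_V).
Setting this equal to 1.65 bar and taking the physical root (0 < X < 1) gives X = 0.462.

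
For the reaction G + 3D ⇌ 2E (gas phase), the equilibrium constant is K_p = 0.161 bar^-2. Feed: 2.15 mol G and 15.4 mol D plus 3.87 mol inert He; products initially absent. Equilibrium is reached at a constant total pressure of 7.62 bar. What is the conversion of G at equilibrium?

Take 2.15 mol G as basis and let X be its fractional conversion, so ξ = 2.15X.
Species balance: n_G = 2.15 − 2.15X; n_D = 15.4 − 6.45X; n_E = 4.3X; n_I = 3.87 (inert).
Summing: n_T = 21.4 − 4.3X.
Mole fractions y_i = n_i/n_T; K_p = p_E^2 / (p_G p_D^3) with p_i = y_i·P.
Setting this equal to 0.161 bar^-2 and taking the physical root (0 < X < 1) gives X = 0.813.

X = 0.813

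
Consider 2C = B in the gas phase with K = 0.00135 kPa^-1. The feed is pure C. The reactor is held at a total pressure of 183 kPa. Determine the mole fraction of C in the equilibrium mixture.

Let X = conversion of C (basis 1 mol C); extent of reaction ξ = 0.5X.
Moles: n_C = 1 − X; n_B = 0.5X.
n_T = Σnᵢ = 1 − 0.5X.
Mole fractions y_i = n_i/n_T; K = p_B / (p_C^2) with p_i = y_i·P.
Setting this equal to 0.00135 kPa^-1 and taking the physical root (0 < X < 1) gives X = 0.291.
Then n_C = 0.709, n_T = 0.855, so y_C = 0.830.

y_C = 0.830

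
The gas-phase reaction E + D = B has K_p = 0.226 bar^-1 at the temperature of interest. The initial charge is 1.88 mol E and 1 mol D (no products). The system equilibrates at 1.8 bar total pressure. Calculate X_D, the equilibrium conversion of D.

X = 0.203

Let X = conversion of D (basis 1 mol D); extent of reaction ξ = X.
Mole table: n_E = 1.88 − X; n_D = 1 − X; n_B = X.
Summing: n_T = 2.88 − X.
Mole fractions y_i = n_i/n_T; K_p = p_B / (p_E p_D) with p_i = y_i·P.
Equating to 0.226 bar^-1 and solving on 0 < X < 1: X = 0.203.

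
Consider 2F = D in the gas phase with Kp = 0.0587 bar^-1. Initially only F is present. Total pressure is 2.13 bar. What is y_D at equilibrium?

Let X = conversion of F (basis 1 mol F); extent of reaction ξ = 0.5X.
At extent ξ: n_F = 1 − X; n_D = 0.5X.
Total moles n_T = 1 − 0.5X.
Mole fractions y_i = n_i/n_T; Kp = p_D / (p_F^2) with p_i = y_i·P.
Setting this equal to 0.0587 bar^-1 and taking the physical root (0 < X < 1) gives X = 0.184.
Then n_D = 0.0918, n_T = 0.908, so y_D = 0.101.

y_D = 0.101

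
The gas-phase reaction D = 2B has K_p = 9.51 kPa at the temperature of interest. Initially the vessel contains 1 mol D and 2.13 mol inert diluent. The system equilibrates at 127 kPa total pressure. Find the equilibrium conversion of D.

Take 1 mol D as basis and let X be its fractional conversion, so ξ = X.
Mole table: n_D = 1 − X; n_B = 2X; n_I = 2.13 (inert).
Summing: n_T = 3.13 + X.
y_i = n_i/n_T, p_i = y_i·P. K_p = p_B^2 / (p_D).
This yields a degree-2 equation in X; solving on (0,1), X = 0.221.

X = 0.221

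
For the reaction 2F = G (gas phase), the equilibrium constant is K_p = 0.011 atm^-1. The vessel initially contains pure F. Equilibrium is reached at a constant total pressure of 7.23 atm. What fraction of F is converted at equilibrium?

X = 0.129

Basis: 1 mol F initially; let X = conversion of F. Extent ξ = 0.5X.
Moles: n_F = 1 − X; n_G = 0.5X.
Summing: n_T = 1 − 0.5X.
y_i = n_i/n_T, p_i = y_i·P. K_p = p_G / (p_F^2).
This yields a degree-2 equation in X; solving on (0,1), X = 0.129.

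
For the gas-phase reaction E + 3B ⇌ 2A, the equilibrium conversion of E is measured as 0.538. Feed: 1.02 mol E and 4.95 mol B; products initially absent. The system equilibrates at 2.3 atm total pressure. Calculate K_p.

K_p = 0.318 atm^-2

Take 1.02 mol E as basis and let X be its fractional conversion, so ξ = 1.02X.
Moles: n_E = 1.02 − 1.02X; n_B = 4.95 − 3.06X; n_A = 2.04X.
Summing: n_T = 5.97 − 2.04X.
At X = 0.538: n_E = 0.471, n_B = 3.3, n_A = 1.1, n_T = 4.87.
p_i = (n_i/n_T)·P. K_p = p_A^2 / (p_E p_B^3) = 0.318 atm^-2.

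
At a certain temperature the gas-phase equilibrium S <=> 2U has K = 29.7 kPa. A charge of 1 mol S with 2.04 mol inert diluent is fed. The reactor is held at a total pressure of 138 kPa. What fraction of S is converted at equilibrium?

X = 0.345

Take 1 mol S as basis and let X be its fractional conversion, so ξ = X.
At extent ξ: n_S = 1 − X; n_U = 2X; n_I = 2.04 (inert).
n_T = Σnᵢ = 3.04 + X.
Mole fractions y_i = n_i/n_T; K = p_U^2 / (p_S) with p_i = y_i·P.
Setting this equal to 29.7 kPa and taking the physical root (0 < X < 1) gives X = 0.345.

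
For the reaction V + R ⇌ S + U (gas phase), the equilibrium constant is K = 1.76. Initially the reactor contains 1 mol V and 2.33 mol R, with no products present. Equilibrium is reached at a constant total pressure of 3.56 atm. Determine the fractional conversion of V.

Take 1 mol V as basis and let X be its fractional conversion, so ξ = X.
Mole table: n_V = 1 − X; n_R = 2.33 − X; n_S = X; n_U = X.
Total moles n_T = 3.33 (Δν = 0, constant).
y_i = n_i/n_T, p_i = y_i·P. K = p_S p_U / (p_V p_R).
This yields a degree-2 equation in X; solving on (0,1), X = 0.778.

X = 0.778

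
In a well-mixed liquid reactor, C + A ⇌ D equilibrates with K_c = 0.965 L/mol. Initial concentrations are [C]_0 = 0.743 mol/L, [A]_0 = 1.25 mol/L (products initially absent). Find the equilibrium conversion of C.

Let X = conversion of C; extent ξ = 0.743·X mol/L.
Concentrations: [C] = 0.743 − 0.743X; [A] = 1.25 − 0.743X; [D] = 0.743X.
K_c = [D] / ([C] [A]).
Solving K_c = 0.965 for X ∈ (0,1): X = 0.466.

X = 0.466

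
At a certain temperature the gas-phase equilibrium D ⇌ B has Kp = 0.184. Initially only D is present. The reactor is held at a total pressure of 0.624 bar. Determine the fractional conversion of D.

X = 0.155

Let X = conversion of D (basis 1 mol D); extent of reaction ξ = X.
Mole table: n_D = 1 − X; n_B = X.
n_T stays at 1 (no change in mole number).
Mole fractions y_i = n_i/n_T; Kp = p_B / (p_D) with p_i = y_i·P.
Setting this equal to 0.184 and taking the physical root (0 < X < 1) gives X = 0.155.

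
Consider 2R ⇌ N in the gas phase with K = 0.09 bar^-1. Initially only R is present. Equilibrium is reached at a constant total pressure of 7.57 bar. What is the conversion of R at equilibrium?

X = 0.482

Basis: 1 mol R initially; let X = conversion of R. Extent ξ = 0.5X.
Species balance: n_R = 1 − X; n_N = 0.5X.
n_T = Σnᵢ = 1 − 0.5X.
Mole fractions y_i = n_i/n_T; K = p_N / (p_R^2) with p_i = y_i·P.
Setting this equal to 0.09 bar^-1 and taking the physical root (0 < X < 1) gives X = 0.482.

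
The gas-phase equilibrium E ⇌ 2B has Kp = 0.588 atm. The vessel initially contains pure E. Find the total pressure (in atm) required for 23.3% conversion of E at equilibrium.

P = 2.56 atm

Basis: 1 mol E initially; let X = conversion of E. Extent ξ = X.
Species balance: n_E = 1 − X; n_B = 2X.
Total moles n_T = 1 + X.
Kp = p_B^2 / (p_E) with p_i = (n_i/n_T)·P.
At X = 0.233: the mole-fraction product g(X) = Π y_i^ν_i = 0.2296. Since Kp = g(X)·P^{1}, P = (Kp/g)^(1/1) = (0.588/0.2296)^(1/1) = 2.56 atm.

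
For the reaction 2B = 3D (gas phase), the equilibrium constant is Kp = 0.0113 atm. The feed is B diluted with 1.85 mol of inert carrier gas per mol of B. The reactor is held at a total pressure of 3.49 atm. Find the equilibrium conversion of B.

Let X = conversion of B (basis 1 mol B); extent of reaction ξ = 0.5X.
At extent ξ: n_B = 1 − X; n_D = 1.5X; n_I = 1.85 (inert).
Total moles n_T = 2.85 + 0.5X.
y_i = n_i/n_T, p_i = y_i·P. Kp = p_D^3 / (p_B^2).
Equating to 0.0113 atm and solving on 0 < X < 1: X = 0.129.

X = 0.129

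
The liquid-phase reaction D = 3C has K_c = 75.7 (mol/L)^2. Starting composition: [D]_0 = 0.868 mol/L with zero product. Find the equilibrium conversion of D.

X = 0.840

Let X = conversion of D; extent ξ = 0.868·X mol/L.
Concentrations: [D] = 0.868 − 0.868X; [C] = 2.6X.
K_c = [C]^3 / ([D]).
Solving K_c = 75.7 for X ∈ (0,1): X = 0.840.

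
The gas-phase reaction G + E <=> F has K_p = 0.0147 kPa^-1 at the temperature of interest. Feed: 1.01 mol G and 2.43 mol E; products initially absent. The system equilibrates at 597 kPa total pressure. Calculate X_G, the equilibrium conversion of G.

Basis: 1.01 mol G initially; let X = conversion of G. Extent ξ = 1.01X.
Moles: n_G = 1.01 − 1.01X; n_E = 2.43 − 1.01X; n_F = 1.01X.
Total moles n_T = 3.44 − 1.01X.
Mole fractions y_i = n_i/n_T; K_p = p_F / (p_G p_E) with p_i = y_i·P.
Setting this equal to 0.0147 kPa^-1 and taking the physical root (0 < X < 1) gives X = 0.843.

X = 0.843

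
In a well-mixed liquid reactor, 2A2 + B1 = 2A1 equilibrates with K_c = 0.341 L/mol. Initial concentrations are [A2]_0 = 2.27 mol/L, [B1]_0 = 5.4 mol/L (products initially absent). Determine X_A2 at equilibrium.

Let X = conversion of A2; extent ξ = 2.27X/2 mol/L.
Concentrations: [A2] = 2.27 − 2.27X; [B1] = 5.4 − 1.14X; [A1] = 2.27X.
K_c = [A1]^2 / ([A2]^2 [B1]).
Solving K_c = 0.341 for X ∈ (0,1): X = 0.560.

X = 0.560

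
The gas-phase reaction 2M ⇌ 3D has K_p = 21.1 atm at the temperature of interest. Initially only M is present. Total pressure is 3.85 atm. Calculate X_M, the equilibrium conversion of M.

Take 1 mol M as basis and let X be its fractional conversion, so ξ = 0.5X.
Species balance: n_M = 1 − X; n_D = 1.5X.
n_T = Σnᵢ = 1 + 0.5X.
y_i = n_i/n_T, p_i = y_i·P. K_p = p_D^3 / (p_M^2).
This yields a degree-3 equation in X; solving on (0,1), X = 0.646.

X = 0.646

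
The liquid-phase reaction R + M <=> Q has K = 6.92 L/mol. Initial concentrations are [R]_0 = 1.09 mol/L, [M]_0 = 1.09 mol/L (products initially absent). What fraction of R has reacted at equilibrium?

Let X = conversion of R; extent ξ = 1.09·X mol/L.
Concentrations: [R] = 1.09 − 1.09X; [M] = 1.09 − 1.09X; [Q] = 1.09X.
K = [Q] / ([R] [M]).
This equals 6.92 at X = 0.696 (the root in 0 < X < 1).

X = 0.696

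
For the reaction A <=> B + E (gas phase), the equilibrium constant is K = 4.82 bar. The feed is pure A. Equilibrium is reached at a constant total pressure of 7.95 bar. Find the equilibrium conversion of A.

Take 1 mol A as basis and let X be its fractional conversion, so ξ = X.
Mole table: n_A = 1 − X; n_B = X; n_E = X.
Summing: n_T = 1 + X.
With p_i = (n_i/n_T)P, K = p_B p_E / (p_A).
Substituting and setting equal to 4.82 bar gives a polynomial in X; the root in (0,1) is X = 0.614.

X = 0.614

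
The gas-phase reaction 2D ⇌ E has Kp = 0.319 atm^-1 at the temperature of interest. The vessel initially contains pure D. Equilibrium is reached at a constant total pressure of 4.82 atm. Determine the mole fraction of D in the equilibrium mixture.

y_D = 0.544

Take 1 mol D as basis and let X be its fractional conversion, so ξ = 0.5X.
Moles: n_D = 1 − X; n_E = 0.5X.
Summing: n_T = 1 − 0.5X.
With p_i = (n_i/n_T)P, Kp = p_E / (p_D^2).
This yields a degree-2 equation in X; solving on (0,1), X = 0.626.
Then n_D = 0.374, n_T = 0.687, so y_D = 0.544.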